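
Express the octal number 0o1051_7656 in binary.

0b1000101001111110101110

Each octal digit is 3 bits: 1=001 0=000 5=101 1=001 7=111 6=110 5=101 6=110.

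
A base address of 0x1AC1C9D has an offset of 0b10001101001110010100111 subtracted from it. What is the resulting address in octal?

0x1AC1C9D = 0o153016235 in octal.
0b10001101001110010100111 = 0o21516247 in octal.
Subtract column by column in base 8:
  5-7 → 6 (borrow)
  3-4-1 → 6 (borrow)
  2-2-1 → 7 (borrow)
  6-6-1 → 7 (borrow)
  1-1-1 → 7 (borrow)
  0-5-1 → 2 (borrow)
  3-1-1 → 1
  5-2 → 3
  1-0 → 1

0o131277766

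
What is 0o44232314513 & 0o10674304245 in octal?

0o00230304001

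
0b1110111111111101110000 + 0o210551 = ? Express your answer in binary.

0o210551 = 0b10001000101101001 in binary.
Add column by column in base 2, right to left:
  0+1 = 1
  0+0 = 0
  0+0 = 0
  0+1 = 1
  1+0 = 1
  1+1 = 0 carry 1
  1+1+1 = 1 carry 1
  0+0+1 = 1
  1+1 = 0 carry 1
  1+0+1 = 0 carry 1
  1+0+1 = 0 carry 1
  1+0+1 = 0 carry 1
  1+1+1 = 1 carry 1
  1+0+1 = 0 carry 1
  1+0+1 = 0 carry 1
  1+0+1 = 0 carry 1
  1+1+1 = 1 carry 1
  1+0+1 = 0 carry 1
  0+0+1 = 1
  1+0 = 1
  1+0 = 1
  1+0 = 1

0b1111010001000011011001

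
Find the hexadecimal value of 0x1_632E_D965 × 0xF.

0x14CFBEBCEB

Multiply each base-16 digit by 15, carrying:
  5×15 = 75 → write B carry 4
  6×15+4 = 94 → write E carry 5
  9×15+5 = 140 → write C carry 8
  D×15+8 = 203 → write B carry 12
  E×15+12 = 222 → write E carry 13
  2×15+13 = 43 → write B carry 2
  3×15+2 = 47 → write F carry 2
  6×15+2 = 92 → write C carry 5
  1×15+5 = 20 → write 4 carry 1
  remaining carry: 1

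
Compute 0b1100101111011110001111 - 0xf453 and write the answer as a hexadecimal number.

0x32033c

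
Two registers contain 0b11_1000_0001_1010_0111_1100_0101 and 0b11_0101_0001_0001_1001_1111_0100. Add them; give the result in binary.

0b110110100101100000110111001

Add column by column in base 2, right to left:
  1+0 = 1
  0+0 = 0
  1+1 = 0 carry 1
  0+0+1 = 1
  0+1 = 1
  0+1 = 1
  1+1 = 0 carry 1
  1+1+1 = 1 carry 1
  1+1+1 = 1 carry 1
  1+0+1 = 0 carry 1
  1+0+1 = 0 carry 1
  0+1+1 = 0 carry 1
  0+1+1 = 0 carry 1
  1+0+1 = 0 carry 1
  0+0+1 = 1
  1+0 = 1
  1+1 = 0 carry 1
  0+0+1 = 1
  0+0 = 0
  0+0 = 0
  0+1 = 1
  0+0 = 0
  0+1 = 1
  1+0 = 1
  1+1 = 0 carry 1
  1+1+1 = 1 carry 1
  final carry 1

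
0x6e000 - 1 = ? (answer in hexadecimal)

0x6dfff

The trailing 3 digits are 0, so subtracting 1 borrows through: they become F and the next digit up decrements.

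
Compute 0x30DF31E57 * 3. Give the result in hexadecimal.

0x929D95B05

Multiply each base-16 digit by 3, carrying:
  7×3 = 21 → write 5 carry 1
  5×3+1 = 16 → write 0 carry 1
  E×3+1 = 43 → write B carry 2
  1×3+2 = 5 → write 5
  3×3 = 9 → write 9
  F×3 = 45 → write D carry 2
  D×3+2 = 41 → write 9 carry 2
  0×3+2 = 2 → write 2
  3×3 = 9 → write 9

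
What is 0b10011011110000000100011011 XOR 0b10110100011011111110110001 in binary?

0b00101111101011111010101010

XOR bit by bit (1 where the bits differ):
  10011011110000000100011011
^ 10110100011011111110110001
= 00101111101011111010101010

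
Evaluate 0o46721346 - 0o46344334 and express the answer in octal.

Subtract column by column in base 8:
  6-4 → 2
  4-3 → 1
  3-3 → 0
  1-4 → 5 (borrow)
  2-4-1 → 5 (borrow)
  7-3-1 → 3
  6-6 → 0
  4-4 → 0

0o355012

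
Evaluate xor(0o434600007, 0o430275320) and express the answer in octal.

XOR each oct digit independently (no carries):
  4^4=0, 3^3=0, 4^0=4, 6^2=4, 0^7=7, 0^5=5, 0^3=3, 0^2=2, 7^0=7

0o004475327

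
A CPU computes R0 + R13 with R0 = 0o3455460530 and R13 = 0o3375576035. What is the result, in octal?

Add column by column in base 8, right to left:
  0+5 = 5
  3+3 = 6
  5+0 = 5
  0+6 = 6
  6+7 = 5 carry 1
  4+5+1 = 2 carry 1
  5+5+1 = 3 carry 1
  5+7+1 = 5 carry 1
  4+3+1 = 0 carry 1
  3+3+1 = 7

0o7053256565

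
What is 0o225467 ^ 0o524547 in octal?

XOR each oct digit independently (no carries):
  2^5=7, 2^2=0, 5^4=1, 4^5=1, 6^4=2, 7^7=0

0o701120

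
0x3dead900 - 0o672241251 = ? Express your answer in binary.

0b110111000000011001011001010111

0x3dead900 = 0b111101111010101101100100000000 in binary.
0o672241251 = 0b110111010010100001010101001 in binary.
Subtract column by column in base 2:
  0-1 → 1 (borrow)
  0-0-1 → 1 (borrow)
  0-0-1 → 1 (borrow)
  0-1-1 → 0 (borrow)
  0-0-1 → 1 (borrow)
  0-1-1 → 0 (borrow)
  0-0-1 → 1 (borrow)
  0-1-1 → 0 (borrow)
  1-0-1 → 0
  0-1 → 1 (borrow)
  0-0-1 → 1 (borrow)
  1-0-1 → 0
  1-0 → 1
  0-0 → 0
  1-1 → 0
  1-0 → 1
  0-1 → 1 (borrow)
  1-0-1 → 0
  0-0 → 0
  1-1 → 0
  0-0 → 0
  1-1 → 0
  1-1 → 0
  1-1 → 0
  1-0 → 1
  0-1 → 1 (borrow)
  1-1-1 → 1 (borrow)
  1-0-1 → 0
  1-0 → 1
  1-0 → 1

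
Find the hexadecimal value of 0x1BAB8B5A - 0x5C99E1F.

0x15E1ED3B

Subtract column by column in base 16:
  A-F → B (borrow)
  5-1-1 → 3
  B-E → D (borrow)
  8-9-1 → E (borrow)
  B-9-1 → 1
  A-C → E (borrow)
  B-5-1 → 5
  1-0 → 1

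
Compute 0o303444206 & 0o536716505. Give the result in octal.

0o102404004

AND each oct digit independently (no carries):
  3&5=1, 0&3=0, 3&6=2, 4&7=4, 4&1=0, 4&6=4, 2&5=0, 0&0=0, 6&5=4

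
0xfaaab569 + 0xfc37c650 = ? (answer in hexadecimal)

0x1f6e27bb9

Add column by column in base 16, right to left:
  9+0 = 9
  6+5 = b
  5+6 = b
  b+c = 7 carry 1
  a+7+1 = 2 carry 1
  a+3+1 = e
  a+c = 6 carry 1
  f+f+1 = f carry 1
  final carry 1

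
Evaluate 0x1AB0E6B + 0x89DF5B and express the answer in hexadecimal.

0x234EDC6

Add column by column in base 16, right to left:
  B+B = 6 carry 1
  6+5+1 = C
  E+F = D carry 1
  0+D+1 = E
  B+9 = 4 carry 1
  A+8+1 = 3 carry 1
  1+0+1 = 2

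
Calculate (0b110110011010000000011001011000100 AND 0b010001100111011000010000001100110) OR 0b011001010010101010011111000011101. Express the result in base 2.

0b110110011010000000011001011000100 AND 0b010001100111011000010000001100110 = 0b010000000010000000010000001000100.
Then OR with 0b011001010010101010011111000011101.

0b11001010010101010011111001011101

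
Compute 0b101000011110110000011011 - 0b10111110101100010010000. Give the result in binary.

0b10000101001001110001011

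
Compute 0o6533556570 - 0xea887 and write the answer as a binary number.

0b110101011000000011010011110001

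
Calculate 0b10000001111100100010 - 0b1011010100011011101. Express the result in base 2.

Subtract column by column in base 2:
  0-1 → 1 (borrow)
  1-0-1 → 0
  0-1 → 1 (borrow)
  0-1-1 → 0 (borrow)
  0-1-1 → 0 (borrow)
  1-0-1 → 0
  0-1 → 1 (borrow)
  0-1-1 → 0 (borrow)
  1-0-1 → 0
  1-0 → 1
  1-0 → 1
  1-1 → 0
  1-0 → 1
  0-1 → 1 (borrow)
  0-0-1 → 1 (borrow)
  0-1-1 → 0 (borrow)
  0-1-1 → 0 (borrow)
  0-0-1 → 1 (borrow)
  0-1-1 → 0 (borrow)
  1-0-1 → 0

0b100111011001000101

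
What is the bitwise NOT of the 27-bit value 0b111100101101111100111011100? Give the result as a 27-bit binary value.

0b000011010010000011000100011

Invert each bit: 111100101101111100111011100 → 000011010010000011000100011.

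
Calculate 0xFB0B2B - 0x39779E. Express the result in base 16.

0xC1938D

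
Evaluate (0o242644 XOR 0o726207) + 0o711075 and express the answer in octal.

First 0o242644 XOR 0o726207 = 0o564443.
Add column by column in base 8, right to left:
  3+5 = 0 carry 1
  4+7+1 = 4 carry 1
  4+0+1 = 5
  4+1 = 5
  6+1 = 7
  5+7 = 4 carry 1
  final carry 1

0o1475540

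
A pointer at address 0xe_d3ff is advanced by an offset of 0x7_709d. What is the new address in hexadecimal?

0x16449c

Add column by column in base 16, right to left:
  f+d = c carry 1
  f+9+1 = 9 carry 1
  3+0+1 = 4
  d+7 = 4 carry 1
  e+7+1 = 6 carry 1
  final carry 1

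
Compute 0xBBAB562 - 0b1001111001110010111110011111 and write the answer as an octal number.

0o164702703

0xBBAB562 = 0o1356532542 in octal.
0b1001111001110010111110011111 = 0o1171627637 in octal.
Subtract column by column in base 8:
  2-7 → 3 (borrow)
  4-3-1 → 0
  5-6 → 7 (borrow)
  2-7-1 → 2 (borrow)
  3-2-1 → 0
  5-6 → 7 (borrow)
  6-1-1 → 4
  5-7 → 6 (borrow)
  3-1-1 → 1
  1-1 → 0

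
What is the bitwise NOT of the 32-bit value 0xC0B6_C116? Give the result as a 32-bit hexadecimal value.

Each hex digit d becomes F−d:
  C→3, 0→F, B→4, 6→9, C→3, 1→E, 1→E, 6→9

0x3F493EE9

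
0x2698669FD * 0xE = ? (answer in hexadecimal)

0x21C559CBD6

Multiply each base-16 digit by 14, carrying:
  D×14 = 182 → write 6 carry 11
  F×14+11 = 221 → write D carry 13
  9×14+13 = 139 → write B carry 8
  6×14+8 = 92 → write C carry 5
  6×14+5 = 89 → write 9 carry 5
  8×14+5 = 117 → write 5 carry 7
  9×14+7 = 133 → write 5 carry 8
  6×14+8 = 92 → write C carry 5
  2×14+5 = 33 → write 1 carry 2
  remaining carry: 2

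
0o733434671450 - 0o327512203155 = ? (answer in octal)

0o403722466273

Subtract column by column in base 8:
  0-5 → 3 (borrow)
  5-5-1 → 7 (borrow)
  4-1-1 → 2
  1-3 → 6 (borrow)
  7-0-1 → 6
  6-2 → 4
  4-2 → 2
  3-1 → 2
  4-5 → 7 (borrow)
  3-7-1 → 3 (borrow)
  3-2-1 → 0
  7-3 → 4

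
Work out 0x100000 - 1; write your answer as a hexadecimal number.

The trailing 5 digits are 0, so subtracting 1 borrows through: they become F and the next digit up decrements.

0xfffff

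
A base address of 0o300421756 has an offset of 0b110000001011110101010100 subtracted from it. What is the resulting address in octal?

0o220263232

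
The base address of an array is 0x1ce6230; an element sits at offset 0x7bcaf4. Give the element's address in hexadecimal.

Add column by column in base 16, right to left:
  0+4 = 4
  3+f = 2 carry 1
  2+a+1 = d
  6+c = 2 carry 1
  e+b+1 = a carry 1
  c+7+1 = 4 carry 1
  1+0+1 = 2

0x24a2d24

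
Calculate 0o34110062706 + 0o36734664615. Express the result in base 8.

Add column by column in base 8, right to left:
  6+5 = 3 carry 1
  0+1+1 = 2
  7+6 = 5 carry 1
  2+4+1 = 7
  6+6 = 4 carry 1
  0+6+1 = 7
  0+4 = 4
  1+3 = 4
  1+7 = 0 carry 1
  4+6+1 = 3 carry 1
  3+3+1 = 7

0o73044747523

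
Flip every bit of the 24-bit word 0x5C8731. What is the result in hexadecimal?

Each hex digit d becomes F−d:
  5→A, C→3, 8→7, 7→8, 3→C, 1→E

0xA378CE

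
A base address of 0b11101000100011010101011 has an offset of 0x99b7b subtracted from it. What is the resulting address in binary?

0b11010101010101100110000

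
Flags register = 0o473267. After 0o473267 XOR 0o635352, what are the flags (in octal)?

0o246135

XOR each oct digit independently (no carries):
  4^6=2, 7^3=4, 3^5=6, 2^3=1, 6^5=3, 7^2=5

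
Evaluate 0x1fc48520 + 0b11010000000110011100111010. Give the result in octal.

0x1fc48520 = 0o3761102440 in octal.
0b11010000000110011100111010 = 0o320063472 in octal.
Add column by column in base 8, right to left:
  0+2 = 2
  4+7 = 3 carry 1
  4+4+1 = 1 carry 1
  2+3+1 = 6
  0+6 = 6
  1+0 = 1
  1+0 = 1
  6+2 = 0 carry 1
  7+3+1 = 3 carry 1
  3+0+1 = 4

0o4301166132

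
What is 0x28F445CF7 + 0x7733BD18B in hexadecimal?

0xA02802E82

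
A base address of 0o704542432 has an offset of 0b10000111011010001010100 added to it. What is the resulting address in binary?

0o704542432 = 0b111000100101100010100011010 in binary.
Add column by column in base 2, right to left:
  0+0 = 0
  1+0 = 1
  0+1 = 1
  1+0 = 1
  1+1 = 0 carry 1
  0+0+1 = 1
  0+1 = 1
  0+0 = 0
  1+0 = 1
  0+0 = 0
  1+1 = 0 carry 1
  0+0+1 = 1
  0+1 = 1
  0+1 = 1
  1+0 = 1
  1+1 = 0 carry 1
  0+1+1 = 0 carry 1
  1+1+1 = 1 carry 1
  0+0+1 = 1
  0+0 = 0
  1+0 = 1
  0+0 = 0
  0+1 = 1
  0+0 = 0
  1+0 = 1
  1+0 = 1
  1+0 = 1

0b111010101100111100101101110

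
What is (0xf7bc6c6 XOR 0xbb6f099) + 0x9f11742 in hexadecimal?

0xebe4da1

First 0xf7bc6c6 XOR 0xbb6f099 = 0x4cd365f.
Add column by column in base 16, right to left:
  f+2 = 1 carry 1
  5+4+1 = a
  6+7 = d
  3+1 = 4
  d+1 = e
  c+f = b carry 1
  4+9+1 = e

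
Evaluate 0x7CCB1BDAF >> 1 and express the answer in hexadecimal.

1 bits is not a whole number of base-16 digits; in binary: 11111001100101100011011110110101111 >> 1 = 1111100110010110001101111011010111.

0x3E658DED7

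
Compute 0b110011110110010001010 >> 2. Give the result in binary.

0b1100111101100100010

Right shift by 2: drop the 2 least-significant bits.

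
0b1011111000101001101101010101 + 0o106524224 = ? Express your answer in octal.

0o1477241751

0b1011111000101001101101010101 = 0o1370515525 in octal.
Add column by column in base 8, right to left:
  5+4 = 1 carry 1
  2+2+1 = 5
  5+2 = 7
  5+4 = 1 carry 1
  1+2+1 = 4
  5+5 = 2 carry 1
  0+6+1 = 7
  7+0 = 7
  3+1 = 4
  1+0 = 1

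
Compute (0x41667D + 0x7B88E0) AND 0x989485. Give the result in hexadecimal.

Add column by column in base 16, right to left:
  D+0 = D
  7+E = 5 carry 1
  6+8+1 = F
  6+8 = E
  1+B = C
  4+7 = B
Sum = 0xBCEF5D; now AND with 0x989485:
  B&9=9, C&8=8, E&9=8, F&4=4, 5&8=0, D&5=5

0x988405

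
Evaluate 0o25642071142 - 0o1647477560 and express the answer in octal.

Subtract column by column in base 8:
  2-0 → 2
  4-6 → 6 (borrow)
  1-5-1 → 3 (borrow)
  1-7-1 → 1 (borrow)
  7-7-1 → 7 (borrow)
  0-4-1 → 3 (borrow)
  2-7-1 → 2 (borrow)
  4-4-1 → 7 (borrow)
  6-6-1 → 7 (borrow)
  5-1-1 → 3
  2-0 → 2

0o23772371362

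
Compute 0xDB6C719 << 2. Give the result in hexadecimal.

2 bits is not a whole number of base-16 digits; in binary: 1101101101101100011100011001 << 2 = 110110110110110001110001100100.

0x36DB1C64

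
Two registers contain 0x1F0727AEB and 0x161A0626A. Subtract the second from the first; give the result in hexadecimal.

Subtract column by column in base 16:
  B-A → 1
  E-6 → 8
  A-2 → 8
  7-6 → 1
  2-0 → 2
  7-A → D (borrow)
  0-1-1 → E (borrow)
  F-6-1 → 8
  1-1 → 0

0x8ED21881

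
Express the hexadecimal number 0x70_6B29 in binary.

0b11100000110101100101001

Expand each hex digit to 4 bits: 7=0111 0=0000 6=0110 B=1011 2=0010 9=1001.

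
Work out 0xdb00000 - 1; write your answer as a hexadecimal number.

The trailing 5 digits are 0, so subtracting 1 borrows through: they become F and the next digit up decrements.

0xdafffff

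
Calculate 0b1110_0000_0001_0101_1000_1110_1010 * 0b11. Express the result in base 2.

0b101010000001000000101010111110

Multiply each base-2 digit by 3, carrying:
  0×3 = 0 → write 0
  1×3 = 3 → write 1 carry 1
  0×3+1 = 1 → write 1
  1×3 = 3 → write 1 carry 1
  0×3+1 = 1 → write 1
  1×3 = 3 → write 1 carry 1
  1×3+1 = 4 → write 0 carry 2
  1×3+2 = 5 → write 1 carry 2
  0×3+2 = 2 → write 0 carry 1
  0×3+1 = 1 → write 1
  0×3 = 0 → write 0
  1×3 = 3 → write 1 carry 1
  1×3+1 = 4 → write 0 carry 2
  0×3+2 = 2 → write 0 carry 1
  1×3+1 = 4 → write 0 carry 2
  0×3+2 = 2 → write 0 carry 1
  1×3+1 = 4 → write 0 carry 2
  0×3+2 = 2 → write 0 carry 1
  0×3+1 = 1 → write 1
  0×3 = 0 → write 0
  0×3 = 0 → write 0
  0×3 = 0 → write 0
  0×3 = 0 → write 0
  0×3 = 0 → write 0
  0×3 = 0 → write 0
  1×3 = 3 → write 1 carry 1
  1×3+1 = 4 → write 0 carry 2
  1×3+2 = 5 → write 1 carry 2
  remaining carry: 10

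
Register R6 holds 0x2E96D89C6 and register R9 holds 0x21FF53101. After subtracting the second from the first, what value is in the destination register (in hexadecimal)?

0xC97858C5

Subtract column by column in base 16:
  6-1 → 5
  C-0 → C
  9-1 → 8
  8-3 → 5
  D-5 → 8
  6-F → 7 (borrow)
  9-F-1 → 9 (borrow)
  E-1-1 → C
  2-2 → 0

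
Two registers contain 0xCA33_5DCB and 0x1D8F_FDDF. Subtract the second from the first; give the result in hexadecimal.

Subtract column by column in base 16:
  B-F → C (borrow)
  C-D-1 → E (borrow)
  D-D-1 → F (borrow)
  5-F-1 → 5 (borrow)
  3-F-1 → 3 (borrow)
  3-8-1 → A (borrow)
  A-D-1 → C (borrow)
  C-1-1 → A

0xACA35FEC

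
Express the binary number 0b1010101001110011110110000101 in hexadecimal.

0xAA73D85

Group the bits into nibbles: 1010 1010 0111 0011 1101 1000 0101 → AA73D85.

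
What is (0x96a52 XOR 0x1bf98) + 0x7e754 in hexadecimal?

First 0x96a52 XOR 0x1bf98 = 0x8d5ca.
Add column by column in base 16, right to left:
  a+4 = e
  c+5 = 1 carry 1
  5+7+1 = d
  d+e = b carry 1
  8+7+1 = 0 carry 1
  final carry 1

0x10bd1e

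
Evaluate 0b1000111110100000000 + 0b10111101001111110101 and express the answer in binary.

0b100000101000011110101

Add column by column in base 2, right to left:
  0+1 = 1
  0+0 = 0
  0+1 = 1
  0+0 = 0
  0+1 = 1
  0+1 = 1
  0+1 = 1
  0+1 = 1
  1+1 = 0 carry 1
  0+1+1 = 0 carry 1
  1+0+1 = 0 carry 1
  1+0+1 = 0 carry 1
  1+1+1 = 1 carry 1
  1+0+1 = 0 carry 1
  1+1+1 = 1 carry 1
  0+1+1 = 0 carry 1
  0+1+1 = 0 carry 1
  0+1+1 = 0 carry 1
  1+0+1 = 0 carry 1
  0+1+1 = 0 carry 1
  final carry 1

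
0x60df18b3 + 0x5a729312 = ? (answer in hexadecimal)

0xbb51abc5

Add column by column in base 16, right to left:
  3+2 = 5
  b+1 = c
  8+3 = b
  1+9 = a
  f+2 = 1 carry 1
  d+7+1 = 5 carry 1
  0+a+1 = b
  6+5 = b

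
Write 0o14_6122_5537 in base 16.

Each octal digit is 3 bits: 1=001 4=100 6=110 1=001 2=010 2=010 5=101 5=101 3=011 7=111.
Group the bits into nibbles: 1100 1100 0101 0010 1011 0101 1111 → CC52B5F.

0xCC52B5F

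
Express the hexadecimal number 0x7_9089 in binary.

Expand each hex digit to 4 bits: 7=0111 9=1001 0=0000 8=1000 9=1001.

0b1111001000010001001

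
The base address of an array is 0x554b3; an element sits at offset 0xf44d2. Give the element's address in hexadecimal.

0x149985

Add column by column in base 16, right to left:
  3+2 = 5
  b+d = 8 carry 1
  4+4+1 = 9
  5+4 = 9
  5+f = 4 carry 1
  final carry 1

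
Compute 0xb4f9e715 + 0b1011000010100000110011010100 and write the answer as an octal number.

0o30000771751

0xb4f9e715 = 0o26476363425 in octal.
0b1011000010100000110011010100 = 0o1302406324 in octal.
Add column by column in base 8, right to left:
  5+4 = 1 carry 1
  2+2+1 = 5
  4+3 = 7
  3+6 = 1 carry 1
  6+0+1 = 7
  3+4 = 7
  6+2 = 0 carry 1
  7+0+1 = 0 carry 1
  4+3+1 = 0 carry 1
  6+1+1 = 0 carry 1
  2+0+1 = 3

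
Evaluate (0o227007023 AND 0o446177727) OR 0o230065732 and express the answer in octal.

0o227007023 AND 0o446177727 = 0o006007023.
Then OR with 0o230065732.

0o236067733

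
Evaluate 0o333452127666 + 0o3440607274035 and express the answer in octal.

0o3774261423723

Add column by column in base 8, right to left:
  6+5 = 3 carry 1
  6+3+1 = 2 carry 1
  6+0+1 = 7
  7+4 = 3 carry 1
  2+7+1 = 2 carry 1
  1+2+1 = 4
  2+7 = 1 carry 1
  5+0+1 = 6
  4+6 = 2 carry 1
  3+0+1 = 4
  3+4 = 7
  3+4 = 7
  0+3 = 3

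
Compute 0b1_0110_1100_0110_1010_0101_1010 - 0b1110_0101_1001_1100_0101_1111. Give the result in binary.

Subtract column by column in base 2:
  0-1 → 1 (borrow)
  1-1-1 → 1 (borrow)
  0-1-1 → 0 (borrow)
  1-1-1 → 1 (borrow)
  1-1-1 → 1 (borrow)
  0-0-1 → 1 (borrow)
  1-1-1 → 1 (borrow)
  0-0-1 → 1 (borrow)
  0-0-1 → 1 (borrow)
  1-0-1 → 0
  0-1 → 1 (borrow)
  1-1-1 → 1 (borrow)
  0-1-1 → 0 (borrow)
  1-0-1 → 0
  1-0 → 1
  0-1 → 1 (borrow)
  0-1-1 → 0 (borrow)
  0-0-1 → 1 (borrow)
  1-1-1 → 1 (borrow)
  1-0-1 → 0
  0-0 → 0
  1-1 → 0
  1-1 → 0
  0-1 → 1 (borrow)
  1-0-1 → 0

0b100001101100110111111011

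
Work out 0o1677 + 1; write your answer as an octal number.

0o1700

The trailing 2 digits are 7 (max in base 8), so adding 1 cascades: they roll to 0 and the next digit up increments.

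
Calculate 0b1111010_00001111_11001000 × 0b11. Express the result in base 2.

0b1011011100010111101011000

Multiply each base-2 digit by 3, carrying:
  0×3 = 0 → write 0
  0×3 = 0 → write 0
  0×3 = 0 → write 0
  1×3 = 3 → write 1 carry 1
  0×3+1 = 1 → write 1
  0×3 = 0 → write 0
  1×3 = 3 → write 1 carry 1
  1×3+1 = 4 → write 0 carry 2
  1×3+2 = 5 → write 1 carry 2
  1×3+2 = 5 → write 1 carry 2
  1×3+2 = 5 → write 1 carry 2
  1×3+2 = 5 → write 1 carry 2
  0×3+2 = 2 → write 0 carry 1
  0×3+1 = 1 → write 1
  0×3 = 0 → write 0
  0×3 = 0 → write 0
  0×3 = 0 → write 0
  1×3 = 3 → write 1 carry 1
  0×3+1 = 1 → write 1
  1×3 = 3 → write 1 carry 1
  1×3+1 = 4 → write 0 carry 2
  1×3+2 = 5 → write 1 carry 2
  1×3+2 = 5 → write 1 carry 2
  remaining carry: 10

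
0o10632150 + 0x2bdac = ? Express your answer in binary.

0b1001011111001000010100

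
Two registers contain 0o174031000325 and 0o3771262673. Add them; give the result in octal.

0o200022263220

Add column by column in base 8, right to left:
  5+3 = 0 carry 1
  2+7+1 = 2 carry 1
  3+6+1 = 2 carry 1
  0+2+1 = 3
  0+6 = 6
  0+2 = 2
  1+1 = 2
  3+7 = 2 carry 1
  0+7+1 = 0 carry 1
  4+3+1 = 0 carry 1
  7+0+1 = 0 carry 1
  1+0+1 = 2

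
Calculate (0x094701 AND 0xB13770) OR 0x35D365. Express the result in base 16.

0x094701 AND 0xB13770 = 0x010700.
Then OR with 0x35D365.

0x35D765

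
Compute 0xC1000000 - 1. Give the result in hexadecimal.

0xC0FFFFFF

The trailing 6 digits are 0, so subtracting 1 borrows through: they become F and the next digit up decrements.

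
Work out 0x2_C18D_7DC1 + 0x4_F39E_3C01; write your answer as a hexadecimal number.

0x7B52BB9C2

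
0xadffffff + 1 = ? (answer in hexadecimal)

The trailing 6 digits are F (max in base 16), so adding 1 cascades: they roll to 0 and the next digit up increments.

0xae000000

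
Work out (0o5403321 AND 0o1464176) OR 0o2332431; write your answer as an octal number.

0o3732531

0o5403321 AND 0o1464176 = 0o1400120.
Then OR with 0o2332431.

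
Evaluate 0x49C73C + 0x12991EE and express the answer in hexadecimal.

Add column by column in base 16, right to left:
  C+E = A carry 1
  3+E+1 = 2 carry 1
  7+1+1 = 9
  C+9 = 5 carry 1
  9+9+1 = 3 carry 1
  4+2+1 = 7
  0+1 = 1

0x173592A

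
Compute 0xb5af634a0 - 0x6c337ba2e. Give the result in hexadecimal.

0x497be7a72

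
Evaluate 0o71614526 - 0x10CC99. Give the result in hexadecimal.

0xD64CBD

0o71614526 = 0xE71956 in hexadecimal.
Subtract column by column in base 16:
  6-9 → D (borrow)
  5-9-1 → B (borrow)
  9-C-1 → C (borrow)
  1-C-1 → 4 (borrow)
  7-0-1 → 6
  E-1 → D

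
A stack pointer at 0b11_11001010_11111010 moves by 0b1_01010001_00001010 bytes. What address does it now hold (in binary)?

0b1010001110000000100

Add column by column in base 2, right to left:
  0+0 = 0
  1+1 = 0 carry 1
  0+0+1 = 1
  1+1 = 0 carry 1
  1+0+1 = 0 carry 1
  1+0+1 = 0 carry 1
  1+0+1 = 0 carry 1
  1+0+1 = 0 carry 1
  0+1+1 = 0 carry 1
  1+0+1 = 0 carry 1
  0+0+1 = 1
  1+0 = 1
  0+1 = 1
  0+0 = 0
  1+1 = 0 carry 1
  1+0+1 = 0 carry 1
  1+1+1 = 1 carry 1
  1+0+1 = 0 carry 1
  final carry 1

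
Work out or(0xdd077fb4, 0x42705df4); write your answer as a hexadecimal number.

0xdf777ff4

OR each hex digit independently (no carries):
  d|4=d, d|2=f, 0|7=7, 7|0=7, 7|5=7, f|d=f, b|f=f, 4|4=4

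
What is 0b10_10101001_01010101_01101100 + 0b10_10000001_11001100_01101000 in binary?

Add column by column in base 2, right to left:
  0+0 = 0
  0+0 = 0
  1+0 = 1
  1+1 = 0 carry 1
  0+0+1 = 1
  1+1 = 0 carry 1
  1+1+1 = 1 carry 1
  0+0+1 = 1
  1+0 = 1
  0+0 = 0
  1+1 = 0 carry 1
  0+1+1 = 0 carry 1
  1+0+1 = 0 carry 1
  0+0+1 = 1
  1+1 = 0 carry 1
  0+1+1 = 0 carry 1
  1+1+1 = 1 carry 1
  0+0+1 = 1
  0+0 = 0
  1+0 = 1
  0+0 = 0
  1+0 = 1
  0+0 = 0
  1+1 = 0 carry 1
  0+0+1 = 1
  1+1 = 0 carry 1
  final carry 1

0b101001010110010000111010100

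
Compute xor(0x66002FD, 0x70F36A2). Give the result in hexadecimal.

XOR each hex digit independently (no carries):
  6^7=1, 6^0=6, 0^F=F, 0^3=3, 2^6=4, F^A=5, D^2=F

0x16F345F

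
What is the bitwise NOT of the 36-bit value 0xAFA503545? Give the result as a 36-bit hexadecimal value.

Each hex digit d becomes F−d:
  A→5, F→0, A→5, 5→A, 0→F, 3→C, 5→A, 4→B, 5→A

0x505AFCABA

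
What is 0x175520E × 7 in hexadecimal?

Multiply each base-16 digit by 7, carrying:
  E×7 = 98 → write 2 carry 6
  0×7+6 = 6 → write 6
  2×7 = 14 → write E
  5×7 = 35 → write 3 carry 2
  5×7+2 = 37 → write 5 carry 2
  7×7+2 = 51 → write 3 carry 3
  1×7+3 = 10 → write A

0xA353E62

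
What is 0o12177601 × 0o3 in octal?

0o36577203

Multiply each base-8 digit by 3, carrying:
  1×3 = 3 → write 3
  0×3 = 0 → write 0
  6×3 = 18 → write 2 carry 2
  7×3+2 = 23 → write 7 carry 2
  7×3+2 = 23 → write 7 carry 2
  1×3+2 = 5 → write 5
  2×3 = 6 → write 6
  1×3 = 3 → write 3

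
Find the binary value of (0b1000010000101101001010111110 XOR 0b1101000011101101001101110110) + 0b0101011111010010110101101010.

0b1010110010010010111100110010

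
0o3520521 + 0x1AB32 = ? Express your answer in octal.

0x1AB32 = 0o325462 in octal.
Add column by column in base 8, right to left:
  1+2 = 3
  2+6 = 0 carry 1
  5+4+1 = 2 carry 1
  0+5+1 = 6
  2+2 = 4
  5+3 = 0 carry 1
  3+0+1 = 4

0o4046203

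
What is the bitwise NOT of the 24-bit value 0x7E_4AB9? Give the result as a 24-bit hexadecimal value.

Each hex digit d becomes F−d:
  7→8, E→1, 4→B, A→5, B→4, 9→6

0x81B546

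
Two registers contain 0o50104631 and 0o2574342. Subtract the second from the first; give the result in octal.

0o45310267

Subtract column by column in base 8:
  1-2 → 7 (borrow)
  3-4-1 → 6 (borrow)
  6-3-1 → 2
  4-4 → 0
  0-7 → 1 (borrow)
  1-5-1 → 3 (borrow)
  0-2-1 → 5 (borrow)
  5-0-1 → 4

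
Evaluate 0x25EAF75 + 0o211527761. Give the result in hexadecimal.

0o211527761 = 0x226AFF1 in hexadecimal.
Add column by column in base 16, right to left:
  5+1 = 6
  7+F = 6 carry 1
  F+F+1 = F carry 1
  A+A+1 = 5 carry 1
  E+6+1 = 5 carry 1
  5+2+1 = 8
  2+2 = 4

0x4855F66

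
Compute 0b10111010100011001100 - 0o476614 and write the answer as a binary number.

0b10010010101101000000

0o476614 = 0b100111110110001100 in binary.
Subtract column by column in base 2:
  0-0 → 0
  0-0 → 0
  1-1 → 0
  1-1 → 0
  0-0 → 0
  0-0 → 0
  1-0 → 1
  1-1 → 0
  0-1 → 1 (borrow)
  0-0-1 → 1 (borrow)
  0-1-1 → 0 (borrow)
  1-1-1 → 1 (borrow)
  0-1-1 → 0 (borrow)
  1-1-1 → 1 (borrow)
  0-1-1 → 0 (borrow)
  1-0-1 → 0
  1-0 → 1
  1-1 → 0
  0-0 → 0
  1-0 → 1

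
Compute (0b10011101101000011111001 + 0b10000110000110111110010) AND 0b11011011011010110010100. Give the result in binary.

0b11001010010000000

Add column by column in base 2, right to left:
  1+0 = 1
  0+1 = 1
  0+0 = 0
  1+0 = 1
  1+1 = 0 carry 1
  1+1+1 = 1 carry 1
  1+1+1 = 1 carry 1
  1+1+1 = 1 carry 1
  0+1+1 = 0 carry 1
  0+0+1 = 1
  0+1 = 1
  0+1 = 1
  1+0 = 1
  0+0 = 0
  1+0 = 1
  1+0 = 1
  0+1 = 1
  1+1 = 0 carry 1
  1+0+1 = 0 carry 1
  1+0+1 = 0 carry 1
  0+0+1 = 1
  0+0 = 0
  1+1 = 0 carry 1
  final carry 1
Sum = 0b100100011101111011101011; now AND with 0b11011011011010110010100:
  100100011101111011101011
& 011011011011010110010100
= 000000011001010010000000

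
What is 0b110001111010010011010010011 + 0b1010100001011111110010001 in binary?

0b111100011011110011000100100

Add column by column in base 2, right to left:
  1+1 = 0 carry 1
  1+0+1 = 0 carry 1
  0+0+1 = 1
  0+0 = 0
  1+1 = 0 carry 1
  0+0+1 = 1
  0+0 = 0
  1+1 = 0 carry 1
  0+1+1 = 0 carry 1
  1+1+1 = 1 carry 1
  1+1+1 = 1 carry 1
  0+1+1 = 0 carry 1
  0+1+1 = 0 carry 1
  1+1+1 = 1 carry 1
  0+0+1 = 1
  0+1 = 1
  1+0 = 1
  0+0 = 0
  1+0 = 1
  1+0 = 1
  1+1 = 0 carry 1
  1+0+1 = 0 carry 1
  0+1+1 = 0 carry 1
  0+0+1 = 1
  0+1 = 1
  1+0 = 1
  1+0 = 1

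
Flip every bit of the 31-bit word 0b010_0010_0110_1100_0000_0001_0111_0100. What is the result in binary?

0b1011101100100111111111010001011

Invert each bit: 0100010011011000000000101110100 → 1011101100100111111111010001011.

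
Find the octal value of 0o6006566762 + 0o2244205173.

0o10252774155

Add column by column in base 8, right to left:
  2+3 = 5
  6+7 = 5 carry 1
  7+1+1 = 1 carry 1
  6+5+1 = 4 carry 1
  6+0+1 = 7
  5+2 = 7
  6+4 = 2 carry 1
  0+4+1 = 5
  0+2 = 2
  6+2 = 0 carry 1
  final carry 1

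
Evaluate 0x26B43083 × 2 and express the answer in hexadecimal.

0x4D686106

Multiply each base-16 digit by 2, carrying:
  3×2 = 6 → write 6
  8×2 = 16 → write 0 carry 1
  0×2+1 = 1 → write 1
  3×2 = 6 → write 6
  4×2 = 8 → write 8
  B×2 = 22 → write 6 carry 1
  6×2+1 = 13 → write D
  2×2 = 4 → write 4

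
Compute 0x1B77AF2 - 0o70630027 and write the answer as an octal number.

0x1B77AF2 = 0o155675362 in octal.
Subtract column by column in base 8:
  2-7 → 3 (borrow)
  6-2-1 → 3
  3-0 → 3
  5-0 → 5
  7-3 → 4
  6-6 → 0
  5-0 → 5
  5-7 → 6 (borrow)
  1-0-1 → 0

0o65045333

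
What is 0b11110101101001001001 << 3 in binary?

Left shift by 3: append 3 zero bits.

0b11110101101001001001000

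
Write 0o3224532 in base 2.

0b11010010100101011010

Each octal digit is 3 bits: 3=011 2=010 2=010 4=100 5=101 3=011 2=010.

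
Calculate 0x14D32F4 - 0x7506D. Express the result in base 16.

0x145E287

Subtract column by column in base 16:
  4-D → 7 (borrow)
  F-6-1 → 8
  2-0 → 2
  3-5 → E (borrow)
  D-7-1 → 5
  4-0 → 4
  1-0 → 1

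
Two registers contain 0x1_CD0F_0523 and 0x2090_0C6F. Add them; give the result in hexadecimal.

0x1ED9F1192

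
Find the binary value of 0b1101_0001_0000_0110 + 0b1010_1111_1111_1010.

Add column by column in base 2, right to left:
  0+0 = 0
  1+1 = 0 carry 1
  1+0+1 = 0 carry 1
  0+1+1 = 0 carry 1
  0+1+1 = 0 carry 1
  0+1+1 = 0 carry 1
  0+1+1 = 0 carry 1
  0+1+1 = 0 carry 1
  1+1+1 = 1 carry 1
  0+1+1 = 0 carry 1
  0+1+1 = 0 carry 1
  0+1+1 = 0 carry 1
  1+0+1 = 0 carry 1
  0+1+1 = 0 carry 1
  1+0+1 = 0 carry 1
  1+1+1 = 1 carry 1
  final carry 1

0b11000000100000000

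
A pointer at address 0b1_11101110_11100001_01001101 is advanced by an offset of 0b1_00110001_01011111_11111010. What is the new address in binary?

0b11001000000100000101000111

Add column by column in base 2, right to left:
  1+0 = 1
  0+1 = 1
  1+0 = 1
  1+1 = 0 carry 1
  0+1+1 = 0 carry 1
  0+1+1 = 0 carry 1
  1+1+1 = 1 carry 1
  0+1+1 = 0 carry 1
  1+1+1 = 1 carry 1
  0+1+1 = 0 carry 1
  0+1+1 = 0 carry 1
  0+1+1 = 0 carry 1
  0+1+1 = 0 carry 1
  1+0+1 = 0 carry 1
  1+1+1 = 1 carry 1
  1+0+1 = 0 carry 1
  0+1+1 = 0 carry 1
  1+0+1 = 0 carry 1
  1+0+1 = 0 carry 1
  1+0+1 = 0 carry 1
  0+1+1 = 0 carry 1
  1+1+1 = 1 carry 1
  1+0+1 = 0 carry 1
  1+0+1 = 0 carry 1
  1+1+1 = 1 carry 1
  final carry 1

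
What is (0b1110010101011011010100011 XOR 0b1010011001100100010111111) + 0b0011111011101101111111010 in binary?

0b1000001000101101000010110

First 0b1110010101011011010100011 XOR 0b1010011001100100010111111 = 0b0100001100111111000011100.
Add column by column in base 2, right to left:
  0+0 = 0
  0+1 = 1
  1+0 = 1
  1+1 = 0 carry 1
  1+1+1 = 1 carry 1
  0+1+1 = 0 carry 1
  0+1+1 = 0 carry 1
  0+1+1 = 0 carry 1
  0+1+1 = 0 carry 1
  1+1+1 = 1 carry 1
  1+0+1 = 0 carry 1
  1+1+1 = 1 carry 1
  1+1+1 = 1 carry 1
  1+0+1 = 0 carry 1
  1+1+1 = 1 carry 1
  0+1+1 = 0 carry 1
  0+1+1 = 0 carry 1
  1+0+1 = 0 carry 1
  1+1+1 = 1 carry 1
  0+1+1 = 0 carry 1
  0+1+1 = 0 carry 1
  0+1+1 = 0 carry 1
  0+1+1 = 0 carry 1
  1+0+1 = 0 carry 1
  final carry 1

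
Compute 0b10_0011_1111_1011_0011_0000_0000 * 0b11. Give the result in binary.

0b110101111110001100100000000

Multiply each base-2 digit by 3, carrying:
  0×3 = 0 → write 0
  0×3 = 0 → write 0
  0×3 = 0 → write 0
  0×3 = 0 → write 0
  0×3 = 0 → write 0
  0×3 = 0 → write 0
  0×3 = 0 → write 0
  0×3 = 0 → write 0
  1×3 = 3 → write 1 carry 1
  1×3+1 = 4 → write 0 carry 2
  0×3+2 = 2 → write 0 carry 1
  0×3+1 = 1 → write 1
  1×3 = 3 → write 1 carry 1
  1×3+1 = 4 → write 0 carry 2
  0×3+2 = 2 → write 0 carry 1
  1×3+1 = 4 → write 0 carry 2
  1×3+2 = 5 → write 1 carry 2
  1×3+2 = 5 → write 1 carry 2
  1×3+2 = 5 → write 1 carry 2
  1×3+2 = 5 → write 1 carry 2
  1×3+2 = 5 → write 1 carry 2
  1×3+2 = 5 → write 1 carry 2
  0×3+2 = 2 → write 0 carry 1
  0×3+1 = 1 → write 1
  0×3 = 0 → write 0
  1×3 = 3 → write 1 carry 1
  remaining carry: 1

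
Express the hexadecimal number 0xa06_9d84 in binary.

0b1010000001101001110110000100

Expand each hex digit to 4 bits: a=1010 0=0000 6=0110 9=1001 d=1101 8=1000 4=0100.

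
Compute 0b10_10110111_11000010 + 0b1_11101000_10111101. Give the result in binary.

Add column by column in base 2, right to left:
  0+1 = 1
  1+0 = 1
  0+1 = 1
  0+1 = 1
  0+1 = 1
  0+1 = 1
  1+0 = 1
  1+1 = 0 carry 1
  1+0+1 = 0 carry 1
  1+0+1 = 0 carry 1
  1+0+1 = 0 carry 1
  0+1+1 = 0 carry 1
  1+0+1 = 0 carry 1
  1+1+1 = 1 carry 1
  0+1+1 = 0 carry 1
  1+1+1 = 1 carry 1
  0+1+1 = 0 carry 1
  1+0+1 = 0 carry 1
  final carry 1

0b1001010000001111111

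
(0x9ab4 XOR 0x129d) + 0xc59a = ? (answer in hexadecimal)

First 0x9ab4 XOR 0x129d = 0x8829.
Add column by column in base 16, right to left:
  9+a = 3 carry 1
  2+9+1 = c
  8+5 = d
  8+c = 4 carry 1
  final carry 1

0x14dc3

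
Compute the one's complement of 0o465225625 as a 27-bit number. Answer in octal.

0o312552152

Each oct digit d becomes 7−d:
  4→3, 6→1, 5→2, 2→5, 2→5, 5→2, 6→1, 2→5, 5→2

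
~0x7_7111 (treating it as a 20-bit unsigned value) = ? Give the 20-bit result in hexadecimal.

Each hex digit d becomes F−d:
  7→8, 7→8, 1→E, 1→E, 1→E

0x88EEE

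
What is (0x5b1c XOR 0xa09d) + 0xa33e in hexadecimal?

First 0x5b1c XOR 0xa09d = 0xfb81.
Add column by column in base 16, right to left:
  1+e = f
  8+3 = b
  b+3 = e
  f+a = 9 carry 1
  final carry 1

0x19ebf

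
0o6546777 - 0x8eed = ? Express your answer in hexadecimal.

0x1a3f12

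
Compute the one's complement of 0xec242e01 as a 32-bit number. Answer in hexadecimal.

Each hex digit d becomes f−d:
  e→1, c→3, 2→d, 4→b, 2→d, e→1, 0→f, 1→e

0x13dbd1fe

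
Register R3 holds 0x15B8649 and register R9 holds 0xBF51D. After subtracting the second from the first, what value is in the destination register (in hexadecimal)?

Subtract column by column in base 16:
  9-D → C (borrow)
  4-1-1 → 2
  6-5 → 1
  8-F → 9 (borrow)
  B-B-1 → F (borrow)
  5-0-1 → 4
  1-0 → 1

0x14F912C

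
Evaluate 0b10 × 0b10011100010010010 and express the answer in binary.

0b100111000100100100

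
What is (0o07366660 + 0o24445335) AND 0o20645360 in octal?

0o20004200

Add column by column in base 8, right to left:
  0+5 = 5
  6+3 = 1 carry 1
  6+3+1 = 2 carry 1
  6+5+1 = 4 carry 1
  6+4+1 = 3 carry 1
  3+4+1 = 0 carry 1
  7+4+1 = 4 carry 1
  0+2+1 = 3
Sum = 0o34034215; now AND with 0o20645360:
  3&2=2, 4&0=0, 0&6=0, 3&4=0, 4&5=4, 2&3=2, 1&6=0, 5&0=0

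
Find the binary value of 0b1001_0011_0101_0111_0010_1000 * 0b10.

Multiply each base-2 digit by 2, carrying:
  0×2 = 0 → write 0
  0×2 = 0 → write 0
  0×2 = 0 → write 0
  1×2 = 2 → write 0 carry 1
  0×2+1 = 1 → write 1
  1×2 = 2 → write 0 carry 1
  0×2+1 = 1 → write 1
  0×2 = 0 → write 0
  1×2 = 2 → write 0 carry 1
  1×2+1 = 3 → write 1 carry 1
  1×2+1 = 3 → write 1 carry 1
  0×2+1 = 1 → write 1
  1×2 = 2 → write 0 carry 1
  0×2+1 = 1 → write 1
  1×2 = 2 → write 0 carry 1
  0×2+1 = 1 → write 1
  1×2 = 2 → write 0 carry 1
  1×2+1 = 3 → write 1 carry 1
  0×2+1 = 1 → write 1
  0×2 = 0 → write 0
  1×2 = 2 → write 0 carry 1
  0×2+1 = 1 → write 1
  0×2 = 0 → write 0
  1×2 = 2 → write 0 carry 1
  remaining carry: 1

0b1001001101010111001010000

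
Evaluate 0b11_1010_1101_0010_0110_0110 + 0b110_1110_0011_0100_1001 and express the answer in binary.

Add column by column in base 2, right to left:
  0+1 = 1
  1+0 = 1
  1+0 = 1
  0+1 = 1
  0+0 = 0
  1+0 = 1
  1+1 = 0 carry 1
  0+0+1 = 1
  0+1 = 1
  1+1 = 0 carry 1
  0+0+1 = 1
  0+0 = 0
  1+0 = 1
  0+1 = 1
  1+1 = 0 carry 1
  1+1+1 = 1 carry 1
  0+0+1 = 1
  1+1 = 0 carry 1
  0+1+1 = 0 carry 1
  1+0+1 = 0 carry 1
  1+0+1 = 0 carry 1
  1+0+1 = 0 carry 1
  final carry 1

0b10000011011010110101111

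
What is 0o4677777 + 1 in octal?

The trailing 5 digits are 7 (max in base 8), so adding 1 cascades: they roll to 0 and the next digit up increments.

0o4700000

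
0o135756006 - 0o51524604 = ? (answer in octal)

0o64231202

Subtract column by column in base 8:
  6-4 → 2
  0-0 → 0
  0-6 → 2 (borrow)
  6-4-1 → 1
  5-2 → 3
  7-5 → 2
  5-1 → 4
  3-5 → 6 (borrow)
  1-0-1 → 0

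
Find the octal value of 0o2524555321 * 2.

Multiply each base-8 digit by 2, carrying:
  1×2 = 2 → write 2
  2×2 = 4 → write 4
  3×2 = 6 → write 6
  5×2 = 10 → write 2 carry 1
  5×2+1 = 11 → write 3 carry 1
  5×2+1 = 11 → write 3 carry 1
  4×2+1 = 9 → write 1 carry 1
  2×2+1 = 5 → write 5
  5×2 = 10 → write 2 carry 1
  2×2+1 = 5 → write 5

0o5251332642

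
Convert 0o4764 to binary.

0b100111110100

Each octal digit is 3 bits: 4=100 7=111 6=110 4=100.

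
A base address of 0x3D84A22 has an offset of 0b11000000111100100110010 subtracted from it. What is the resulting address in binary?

0b11011101111101000011110000

0x3D84A22 = 0b11110110000100101000100010 in binary.
Subtract column by column in base 2:
  0-0 → 0
  1-1 → 0
  0-0 → 0
  0-0 → 0
  0-1 → 1 (borrow)
  1-1-1 → 1 (borrow)
  0-0-1 → 1 (borrow)
  0-0-1 → 1 (borrow)
  0-1-1 → 0 (borrow)
  1-0-1 → 0
  0-0 → 0
  1-1 → 0
  0-1 → 1 (borrow)
  0-1-1 → 0 (borrow)
  1-1-1 → 1 (borrow)
  0-0-1 → 1 (borrow)
  0-0-1 → 1 (borrow)
  0-0-1 → 1 (borrow)
  0-0-1 → 1 (borrow)
  1-0-1 → 0
  1-0 → 1
  0-1 → 1 (borrow)
  1-1-1 → 1 (borrow)
  1-0-1 → 0
  1-0 → 1
  1-0 → 1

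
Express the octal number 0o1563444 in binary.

0b1101110011100100100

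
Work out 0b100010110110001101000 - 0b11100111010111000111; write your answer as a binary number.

Subtract column by column in base 2:
  0-1 → 1 (borrow)
  0-1-1 → 0 (borrow)
  0-1-1 → 0 (borrow)
  1-0-1 → 0
  0-0 → 0
  1-0 → 1
  1-1 → 0
  0-1 → 1 (borrow)
  0-1-1 → 0 (borrow)
  0-0-1 → 1 (borrow)
  1-1-1 → 1 (borrow)
  1-0-1 → 0
  0-1 → 1 (borrow)
  1-1-1 → 1 (borrow)
  1-1-1 → 1 (borrow)
  0-0-1 → 1 (borrow)
  1-0-1 → 0
  0-1 → 1 (borrow)
  0-1-1 → 0 (borrow)
  0-1-1 → 0 (borrow)
  1-0-1 → 0

0b101111011010100001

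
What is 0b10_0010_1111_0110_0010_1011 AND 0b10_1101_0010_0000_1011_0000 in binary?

0b1000000010000000100000

AND bit by bit (1 only where both bits are 1):
  1000101111011000101011
& 1011010010000010110000
= 1000000010000000100000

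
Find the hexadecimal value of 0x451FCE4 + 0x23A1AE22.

Add column by column in base 16, right to left:
  4+2 = 6
  E+2 = 0 carry 1
  C+E+1 = B carry 1
  F+A+1 = A carry 1
  1+1+1 = 3
  5+A = F
  4+3 = 7
  0+2 = 2

0x27F3AB06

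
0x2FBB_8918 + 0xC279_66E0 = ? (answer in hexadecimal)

0xF234EFF8

Add column by column in base 16, right to left:
  8+0 = 8
  1+E = F
  9+6 = F
  8+6 = E
  B+9 = 4 carry 1
  B+7+1 = 3 carry 1
  F+2+1 = 2 carry 1
  2+C+1 = F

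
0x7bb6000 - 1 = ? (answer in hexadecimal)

0x7bb5fff

The trailing 3 digits are 0, so subtracting 1 borrows through: they become F and the next digit up decrements.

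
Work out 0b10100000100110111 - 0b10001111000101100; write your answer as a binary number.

Subtract column by column in base 2:
  1-0 → 1
  1-0 → 1
  1-1 → 0
  0-1 → 1 (borrow)
  1-0-1 → 0
  1-1 → 0
  0-0 → 0
  0-0 → 0
  1-0 → 1
  0-1 → 1 (borrow)
  0-1-1 → 0 (borrow)
  0-1-1 → 0 (borrow)
  0-1-1 → 0 (borrow)
  0-0-1 → 1 (borrow)
  1-0-1 → 0
  0-0 → 0
  1-1 → 0

0b10001100001011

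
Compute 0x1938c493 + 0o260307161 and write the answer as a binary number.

0x1938c493 = 0b11001001110001100010010010011 in binary.
0o260307161 = 0b10110000011000111001110001 in binary.
Add column by column in base 2, right to left:
  1+1 = 0 carry 1
  1+0+1 = 0 carry 1
  0+0+1 = 1
  0+0 = 0
  1+1 = 0 carry 1
  0+1+1 = 0 carry 1
  0+1+1 = 0 carry 1
  1+0+1 = 0 carry 1
  0+0+1 = 1
  0+1 = 1
  1+1 = 0 carry 1
  0+1+1 = 0 carry 1
  0+0+1 = 1
  0+0 = 0
  1+0 = 1
  1+1 = 0 carry 1
  0+1+1 = 0 carry 1
  0+0+1 = 1
  0+0 = 0
  1+0 = 1
  1+0 = 1
  1+0 = 1
  0+1 = 1
  0+1 = 1
  1+0 = 1
  0+1 = 1
  0+0 = 0
  1+0 = 1
  1+0 = 1

0b11011111110100101001100000100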